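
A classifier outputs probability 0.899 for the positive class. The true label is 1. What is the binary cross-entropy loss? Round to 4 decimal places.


For y=1: Loss = -log(p)
= -log(0.899)
= -(-0.1065)
= 0.1065

0.1065


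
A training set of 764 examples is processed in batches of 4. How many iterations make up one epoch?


Iterations per epoch = dataset_size / batch_size
= 764 / 4
= 191

191


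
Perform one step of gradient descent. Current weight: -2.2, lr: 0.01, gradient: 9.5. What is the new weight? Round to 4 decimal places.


w_new = w_old - lr * gradient
= -2.2 - 0.01 * 9.5
= -2.2 - (0.095)
= -2.2950

-2.2950


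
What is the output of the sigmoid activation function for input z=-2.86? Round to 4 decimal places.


sigmoid(z) = 1 / (1 + exp(-z))
exp(-(-2.86)) = exp(2.86) = 17.4615
1 + 17.4615 = 18.4615
1 / 18.4615 = 0.0542

0.0542


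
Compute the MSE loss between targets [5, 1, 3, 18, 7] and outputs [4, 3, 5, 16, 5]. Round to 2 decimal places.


Differences: [1, -2, -2, 2, 2]
Squared errors: [1, 4, 4, 4, 4]
Sum of squared errors = 17
MSE = 17 / 5 = 3.40

3.40


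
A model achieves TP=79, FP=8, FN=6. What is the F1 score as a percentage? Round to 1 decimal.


Precision = TP / (TP + FP) = 79 / 87 = 0.908
Recall = TP / (TP + FN) = 79 / 85 = 0.9294
F1 = 2 * P * R / (P + R)
= 2 * 0.908 * 0.9294 / (0.908 + 0.9294)
= 1.6879 / 1.8375
= 0.9186
As percentage: 91.9%

91.9


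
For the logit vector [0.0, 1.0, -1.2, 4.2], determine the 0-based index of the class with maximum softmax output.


Softmax is a monotonic transformation, so it preserves the argmax.
We need to find the index of the maximum logit.
Index 0: 0.0
Index 1: 1.0
Index 2: -1.2
Index 3: 4.2
Maximum logit = 4.2 at index 3

3


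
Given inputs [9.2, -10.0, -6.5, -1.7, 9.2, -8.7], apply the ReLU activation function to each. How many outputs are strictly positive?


ReLU(x) = max(0, x) for each element:
ReLU(9.2) = 9.2
ReLU(-10.0) = 0
ReLU(-6.5) = 0
ReLU(-1.7) = 0
ReLU(9.2) = 9.2
ReLU(-8.7) = 0
Active neurons (>0): 2

2


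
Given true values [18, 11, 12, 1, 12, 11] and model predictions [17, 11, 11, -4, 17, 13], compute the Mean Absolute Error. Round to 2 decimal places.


Absolute errors: [1, 0, 1, 5, 5, 2]
Sum of absolute errors = 14
MAE = 14 / 6 = 2.33

2.33


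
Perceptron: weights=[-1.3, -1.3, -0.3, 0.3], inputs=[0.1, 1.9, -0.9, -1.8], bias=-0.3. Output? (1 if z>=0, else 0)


z = w . x + b
= -1.3*0.1 + -1.3*1.9 + -0.3*-0.9 + 0.3*-1.8 + -0.3
= -0.13 + -2.47 + 0.27 + -0.54 + -0.3
= -2.87 + -0.3
= -3.17
Since z = -3.17 < 0, output = 0

0


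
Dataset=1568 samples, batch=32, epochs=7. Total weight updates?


Iterations per epoch = 1568 / 32 = 49
Total updates = iterations_per_epoch * epochs
= 49 * 7
= 343

343


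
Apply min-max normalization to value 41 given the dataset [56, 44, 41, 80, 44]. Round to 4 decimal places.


Min = 41, Max = 80
Range = 80 - 41 = 39
Scaled = (x - min) / (max - min)
= (41 - 41) / 39
= 0 / 39
= 0.0000

0.0000


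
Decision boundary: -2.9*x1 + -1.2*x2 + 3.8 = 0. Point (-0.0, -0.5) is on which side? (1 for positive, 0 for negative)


Compute -2.9 * -0.0 + -1.2 * -0.5 + 3.8
= 0.0 + 0.6 + 3.8
= 4.4
Since 4.4 >= 0, the point is on the positive side.

1


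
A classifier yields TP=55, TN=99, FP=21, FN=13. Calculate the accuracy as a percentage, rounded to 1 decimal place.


Accuracy = (TP + TN) / (TP + TN + FP + FN) * 100
= (55 + 99) / (55 + 99 + 21 + 13)
= 154 / 188
= 0.8191
= 81.9%

81.9


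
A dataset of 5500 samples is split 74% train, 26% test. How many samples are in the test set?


Train samples = 5500 * 74% = 4070
Test samples = 5500 - 4070
= 1430

1430


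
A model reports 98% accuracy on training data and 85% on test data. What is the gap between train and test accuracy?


Gap = train_accuracy - test_accuracy
= 98 - 85
= 13%
This gap suggests the model is overfitting.

13


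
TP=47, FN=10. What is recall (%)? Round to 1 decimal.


Recall = TP / (TP + FN) * 100
= 47 / (47 + 10)
= 47 / 57
= 0.8246
= 82.5%

82.5


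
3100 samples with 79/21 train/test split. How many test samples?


Train samples = 3100 * 79% = 2449
Test samples = 3100 - 2449
= 651

651


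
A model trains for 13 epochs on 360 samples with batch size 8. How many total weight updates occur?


Iterations per epoch = 360 / 8 = 45
Total updates = iterations_per_epoch * epochs
= 45 * 13
= 585

585


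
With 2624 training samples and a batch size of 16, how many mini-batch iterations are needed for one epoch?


Iterations per epoch = dataset_size / batch_size
= 2624 / 16
= 164

164


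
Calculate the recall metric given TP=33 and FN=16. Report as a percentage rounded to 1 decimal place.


Recall = TP / (TP + FN) * 100
= 33 / (33 + 16)
= 33 / 49
= 0.6735
= 67.3%

67.3


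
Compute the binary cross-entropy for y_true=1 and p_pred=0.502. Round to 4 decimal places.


For y=1: Loss = -log(p)
= -log(0.502)
= -(-0.6892)
= 0.6892

0.6892


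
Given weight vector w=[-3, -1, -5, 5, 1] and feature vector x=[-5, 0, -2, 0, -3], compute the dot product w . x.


Element-wise products:
-3 * -5 = 15
-1 * 0 = 0
-5 * -2 = 10
5 * 0 = 0
1 * -3 = -3
Sum = 15 + 0 + 10 + 0 + -3
= 22

22


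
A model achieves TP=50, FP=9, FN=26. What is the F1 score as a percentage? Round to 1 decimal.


Precision = TP / (TP + FP) = 50 / 59 = 0.8475
Recall = TP / (TP + FN) = 50 / 76 = 0.6579
F1 = 2 * P * R / (P + R)
= 2 * 0.8475 * 0.6579 / (0.8475 + 0.6579)
= 1.1151 / 1.5054
= 0.7407
As percentage: 74.1%

74.1


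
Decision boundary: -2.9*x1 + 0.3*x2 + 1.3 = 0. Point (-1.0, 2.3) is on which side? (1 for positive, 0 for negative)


Compute -2.9 * -1.0 + 0.3 * 2.3 + 1.3
= 2.9 + 0.69 + 1.3
= 4.89
Since 4.89 >= 0, the point is on the positive side.

1


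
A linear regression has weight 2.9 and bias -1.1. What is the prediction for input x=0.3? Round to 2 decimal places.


y = 2.9 * 0.3 + (-1.1)
= 0.87 + (-1.1)
= -0.23

-0.23


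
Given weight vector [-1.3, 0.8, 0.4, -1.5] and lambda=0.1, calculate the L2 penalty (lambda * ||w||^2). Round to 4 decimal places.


Squaring each weight:
(-1.3)^2 = 1.69
0.8^2 = 0.64
0.4^2 = 0.16
(-1.5)^2 = 2.25
Sum of squares = 4.74
Penalty = 0.1 * 4.74 = 0.4740

0.4740


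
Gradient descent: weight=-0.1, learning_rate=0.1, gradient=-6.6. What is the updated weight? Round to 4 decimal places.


w_new = w_old - lr * gradient
= -0.1 - 0.1 * -6.6
= -0.1 - (-0.66)
= 0.5600

0.5600


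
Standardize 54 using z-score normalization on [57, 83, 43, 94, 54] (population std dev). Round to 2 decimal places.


Mean = (57 + 83 + 43 + 94 + 54) / 5 = 66.2
Variance = sum((x_i - mean)^2) / n = 365.36
Std = sqrt(365.36) = 19.1144
Z = (x - mean) / std
= (54 - 66.2) / 19.1144
= -12.2 / 19.1144
= -0.64

-0.64


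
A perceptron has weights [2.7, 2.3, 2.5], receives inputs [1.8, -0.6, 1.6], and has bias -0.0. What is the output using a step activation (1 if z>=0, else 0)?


z = w . x + b
= 2.7*1.8 + 2.3*-0.6 + 2.5*1.6 + -0.0
= 4.86 + -1.38 + 4.0 + -0.0
= 7.48 + -0.0
= 7.48
Since z = 7.48 >= 0, output = 1

1


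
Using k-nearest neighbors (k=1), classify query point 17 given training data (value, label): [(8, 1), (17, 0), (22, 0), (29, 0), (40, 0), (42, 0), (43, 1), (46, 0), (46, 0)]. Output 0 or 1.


Distances from query 17:
Point 17 (class 0): distance = 0
K=1 nearest neighbors: classes = [0]
Votes for class 1: 0 / 1
Majority vote => class 0

0


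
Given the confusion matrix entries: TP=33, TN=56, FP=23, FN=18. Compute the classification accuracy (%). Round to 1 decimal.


Accuracy = (TP + TN) / (TP + TN + FP + FN) * 100
= (33 + 56) / (33 + 56 + 23 + 18)
= 89 / 130
= 0.6846
= 68.5%

68.5


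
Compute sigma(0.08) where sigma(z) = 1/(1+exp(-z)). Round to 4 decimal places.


sigmoid(z) = 1 / (1 + exp(-z))
exp(-(0.08)) = exp(-0.08) = 0.9231
1 + 0.9231 = 1.9231
1 / 1.9231 = 0.5200

0.5200


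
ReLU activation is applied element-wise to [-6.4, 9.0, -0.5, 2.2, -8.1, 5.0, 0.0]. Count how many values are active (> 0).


ReLU(x) = max(0, x) for each element:
ReLU(-6.4) = 0
ReLU(9.0) = 9.0
ReLU(-0.5) = 0
ReLU(2.2) = 2.2
ReLU(-8.1) = 0
ReLU(5.0) = 5.0
ReLU(0.0) = 0
Active neurons (>0): 3

3


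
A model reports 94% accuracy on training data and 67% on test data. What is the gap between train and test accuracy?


Gap = train_accuracy - test_accuracy
= 94 - 67
= 27%
This large gap strongly indicates overfitting.

27


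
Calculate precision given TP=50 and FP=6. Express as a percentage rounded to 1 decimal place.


Precision = TP / (TP + FP) * 100
= 50 / (50 + 6)
= 50 / 56
= 0.8929
= 89.3%

89.3


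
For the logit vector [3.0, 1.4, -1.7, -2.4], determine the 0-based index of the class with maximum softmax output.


Softmax is a monotonic transformation, so it preserves the argmax.
We need to find the index of the maximum logit.
Index 0: 3.0
Index 1: 1.4
Index 2: -1.7
Index 3: -2.4
Maximum logit = 3.0 at index 0

0


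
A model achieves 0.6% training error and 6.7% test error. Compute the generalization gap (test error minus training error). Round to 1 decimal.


Generalization gap = test_error - train_error
= 6.7 - 0.6
= 6.1%
A moderate gap.

6.1


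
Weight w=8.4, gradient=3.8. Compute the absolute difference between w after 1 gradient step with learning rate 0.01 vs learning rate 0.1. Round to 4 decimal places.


With lr=0.01: w_new = 8.4 - 0.01 * 3.8 = 8.362
With lr=0.1: w_new = 8.4 - 0.1 * 3.8 = 8.02
Absolute difference = |8.362 - 8.02|
= 0.3420

0.3420


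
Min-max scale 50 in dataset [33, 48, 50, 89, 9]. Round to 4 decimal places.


Min = 9, Max = 89
Range = 89 - 9 = 80
Scaled = (x - min) / (max - min)
= (50 - 9) / 80
= 41 / 80
= 0.5125

0.5125


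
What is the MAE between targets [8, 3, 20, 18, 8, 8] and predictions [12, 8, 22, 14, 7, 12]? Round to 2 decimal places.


Absolute errors: [4, 5, 2, 4, 1, 4]
Sum of absolute errors = 20
MAE = 20 / 6 = 3.33

3.33


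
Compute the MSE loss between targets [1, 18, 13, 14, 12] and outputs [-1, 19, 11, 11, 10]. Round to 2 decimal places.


Differences: [2, -1, 2, 3, 2]
Squared errors: [4, 1, 4, 9, 4]
Sum of squared errors = 22
MSE = 22 / 5 = 4.40

4.40


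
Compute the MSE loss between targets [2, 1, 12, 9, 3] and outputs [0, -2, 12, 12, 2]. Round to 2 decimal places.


Differences: [2, 3, 0, -3, 1]
Squared errors: [4, 9, 0, 9, 1]
Sum of squared errors = 23
MSE = 23 / 5 = 4.60

4.60


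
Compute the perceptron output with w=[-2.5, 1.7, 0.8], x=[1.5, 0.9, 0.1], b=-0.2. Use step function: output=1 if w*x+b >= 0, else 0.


z = w . x + b
= -2.5*1.5 + 1.7*0.9 + 0.8*0.1 + -0.2
= -3.75 + 1.53 + 0.08 + -0.2
= -2.14 + -0.2
= -2.34
Since z = -2.34 < 0, output = 0

0


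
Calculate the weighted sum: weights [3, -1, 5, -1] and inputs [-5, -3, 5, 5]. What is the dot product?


Element-wise products:
3 * -5 = -15
-1 * -3 = 3
5 * 5 = 25
-1 * 5 = -5
Sum = -15 + 3 + 25 + -5
= 8

8


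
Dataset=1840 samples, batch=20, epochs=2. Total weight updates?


Iterations per epoch = 1840 / 20 = 92
Total updates = iterations_per_epoch * epochs
= 92 * 2
= 184

184


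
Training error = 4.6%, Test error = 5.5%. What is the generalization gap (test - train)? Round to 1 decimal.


Generalization gap = test_error - train_error
= 5.5 - 4.6
= 0.9%
A small gap suggests good generalization.

0.9


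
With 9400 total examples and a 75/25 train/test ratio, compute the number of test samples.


Train samples = 9400 * 75% = 7050
Test samples = 9400 - 7050
= 2350

2350


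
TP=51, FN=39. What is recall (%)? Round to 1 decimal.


Recall = TP / (TP + FN) * 100
= 51 / (51 + 39)
= 51 / 90
= 0.5667
= 56.7%

56.7


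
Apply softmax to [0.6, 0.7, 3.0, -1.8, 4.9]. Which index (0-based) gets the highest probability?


Softmax is a monotonic transformation, so it preserves the argmax.
We need to find the index of the maximum logit.
Index 0: 0.6
Index 1: 0.7
Index 2: 3.0
Index 3: -1.8
Index 4: 4.9
Maximum logit = 4.9 at index 4

4


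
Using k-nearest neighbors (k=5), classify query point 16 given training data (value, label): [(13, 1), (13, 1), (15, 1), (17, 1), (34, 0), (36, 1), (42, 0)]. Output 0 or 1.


Distances from query 16:
Point 15 (class 1): distance = 1
Point 17 (class 1): distance = 1
Point 13 (class 1): distance = 3
Point 13 (class 1): distance = 3
Point 34 (class 0): distance = 18
K=5 nearest neighbors: classes = [1, 1, 1, 1, 0]
Votes for class 1: 4 / 5
Majority vote => class 1

1


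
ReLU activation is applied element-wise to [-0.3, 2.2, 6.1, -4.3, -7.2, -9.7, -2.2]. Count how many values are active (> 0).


ReLU(x) = max(0, x) for each element:
ReLU(-0.3) = 0
ReLU(2.2) = 2.2
ReLU(6.1) = 6.1
ReLU(-4.3) = 0
ReLU(-7.2) = 0
ReLU(-9.7) = 0
ReLU(-2.2) = 0
Active neurons (>0): 2

2


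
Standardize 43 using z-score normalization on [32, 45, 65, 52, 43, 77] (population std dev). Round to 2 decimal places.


Mean = (32 + 45 + 65 + 52 + 43 + 77) / 6 = 52.3333
Variance = sum((x_i - mean)^2) / n = 220.5556
Std = sqrt(220.5556) = 14.8511
Z = (x - mean) / std
= (43 - 52.3333) / 14.8511
= -9.3333 / 14.8511
= -0.63

-0.63


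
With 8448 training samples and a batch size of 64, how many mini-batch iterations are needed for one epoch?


Iterations per epoch = dataset_size / batch_size
= 8448 / 64
= 132

132


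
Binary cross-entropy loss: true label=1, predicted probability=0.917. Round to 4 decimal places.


For y=1: Loss = -log(p)
= -log(0.917)
= -(-0.0866)
= 0.0866

0.0866


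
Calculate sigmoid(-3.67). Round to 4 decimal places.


sigmoid(z) = 1 / (1 + exp(-z))
exp(-(-3.67)) = exp(3.67) = 39.2519
1 + 39.2519 = 40.2519
1 / 40.2519 = 0.0248

0.0248


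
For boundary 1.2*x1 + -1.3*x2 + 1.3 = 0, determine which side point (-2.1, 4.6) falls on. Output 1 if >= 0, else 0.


Compute 1.2 * -2.1 + -1.3 * 4.6 + 1.3
= -2.52 + -5.98 + 1.3
= -7.2
Since -7.2 < 0, the point is on the negative side.

0


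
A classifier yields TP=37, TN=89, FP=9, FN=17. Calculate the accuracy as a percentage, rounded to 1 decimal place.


Accuracy = (TP + TN) / (TP + TN + FP + FN) * 100
= (37 + 89) / (37 + 89 + 9 + 17)
= 126 / 152
= 0.8289
= 82.9%

82.9


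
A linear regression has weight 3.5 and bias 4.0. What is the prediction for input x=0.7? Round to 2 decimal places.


y = 3.5 * 0.7 + (4.0)
= 2.45 + (4.0)
= 6.45

6.45


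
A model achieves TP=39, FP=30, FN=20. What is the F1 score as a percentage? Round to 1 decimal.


Precision = TP / (TP + FP) = 39 / 69 = 0.5652
Recall = TP / (TP + FN) = 39 / 59 = 0.661
F1 = 2 * P * R / (P + R)
= 2 * 0.5652 * 0.661 / (0.5652 + 0.661)
= 0.7472 / 1.2262
= 0.6094
As percentage: 60.9%

60.9


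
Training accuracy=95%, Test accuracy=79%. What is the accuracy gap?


Gap = train_accuracy - test_accuracy
= 95 - 79
= 16%
This gap suggests the model is overfitting.

16


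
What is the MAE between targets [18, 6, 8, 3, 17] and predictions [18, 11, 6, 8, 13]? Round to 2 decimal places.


Absolute errors: [0, 5, 2, 5, 4]
Sum of absolute errors = 16
MAE = 16 / 5 = 3.20

3.20


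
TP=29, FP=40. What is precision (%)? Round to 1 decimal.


Precision = TP / (TP + FP) * 100
= 29 / (29 + 40)
= 29 / 69
= 0.4203
= 42.0%

42.0


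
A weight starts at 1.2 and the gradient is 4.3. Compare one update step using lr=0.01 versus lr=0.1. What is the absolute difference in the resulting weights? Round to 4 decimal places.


With lr=0.01: w_new = 1.2 - 0.01 * 4.3 = 1.157
With lr=0.1: w_new = 1.2 - 0.1 * 4.3 = 0.77
Absolute difference = |1.157 - 0.77|
= 0.3870

0.3870


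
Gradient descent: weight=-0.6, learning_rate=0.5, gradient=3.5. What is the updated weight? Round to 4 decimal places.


w_new = w_old - lr * gradient
= -0.6 - 0.5 * 3.5
= -0.6 - (1.75)
= -2.3500

-2.3500


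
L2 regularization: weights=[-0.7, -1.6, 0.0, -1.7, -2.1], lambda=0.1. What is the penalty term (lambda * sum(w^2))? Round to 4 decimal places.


Squaring each weight:
(-0.7)^2 = 0.49
(-1.6)^2 = 2.56
0.0^2 = 0.0
(-1.7)^2 = 2.89
(-2.1)^2 = 4.41
Sum of squares = 10.35
Penalty = 0.1 * 10.35 = 1.0350

1.0350


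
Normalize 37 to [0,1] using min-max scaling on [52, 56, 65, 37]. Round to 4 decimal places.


Min = 37, Max = 65
Range = 65 - 37 = 28
Scaled = (x - min) / (max - min)
= (37 - 37) / 28
= 0 / 28
= 0.0000

0.0000


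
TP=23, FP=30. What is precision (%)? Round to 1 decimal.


Precision = TP / (TP + FP) * 100
= 23 / (23 + 30)
= 23 / 53
= 0.434
= 43.4%

43.4


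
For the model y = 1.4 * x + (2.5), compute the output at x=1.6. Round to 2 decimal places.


y = 1.4 * 1.6 + (2.5)
= 2.24 + (2.5)
= 4.74

4.74


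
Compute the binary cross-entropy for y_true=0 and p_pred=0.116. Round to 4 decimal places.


For y=0: Loss = -log(1-p)
= -log(1 - 0.116)
= -log(0.884)
= -(-0.1233)
= 0.1233

0.1233


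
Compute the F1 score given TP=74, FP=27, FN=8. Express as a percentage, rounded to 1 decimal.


Precision = TP / (TP + FP) = 74 / 101 = 0.7327
Recall = TP / (TP + FN) = 74 / 82 = 0.9024
F1 = 2 * P * R / (P + R)
= 2 * 0.7327 * 0.9024 / (0.7327 + 0.9024)
= 1.3224 / 1.6351
= 0.8087
As percentage: 80.9%

80.9


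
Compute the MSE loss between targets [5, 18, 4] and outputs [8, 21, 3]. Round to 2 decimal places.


Differences: [-3, -3, 1]
Squared errors: [9, 9, 1]
Sum of squared errors = 19
MSE = 19 / 3 = 6.33

6.33


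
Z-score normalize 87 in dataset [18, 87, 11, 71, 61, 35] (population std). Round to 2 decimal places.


Mean = (18 + 87 + 11 + 71 + 61 + 35) / 6 = 47.1667
Variance = sum((x_i - mean)^2) / n = 775.4722
Std = sqrt(775.4722) = 27.8473
Z = (x - mean) / std
= (87 - 47.1667) / 27.8473
= 39.8333 / 27.8473
= 1.43

1.43


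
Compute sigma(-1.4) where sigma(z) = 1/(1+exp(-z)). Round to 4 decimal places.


sigmoid(z) = 1 / (1 + exp(-z))
exp(-(-1.4)) = exp(1.4) = 4.0552
1 + 4.0552 = 5.0552
1 / 5.0552 = 0.1978

0.1978


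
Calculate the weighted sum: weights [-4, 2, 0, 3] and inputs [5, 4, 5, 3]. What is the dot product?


Element-wise products:
-4 * 5 = -20
2 * 4 = 8
0 * 5 = 0
3 * 3 = 9
Sum = -20 + 8 + 0 + 9
= -3

-3


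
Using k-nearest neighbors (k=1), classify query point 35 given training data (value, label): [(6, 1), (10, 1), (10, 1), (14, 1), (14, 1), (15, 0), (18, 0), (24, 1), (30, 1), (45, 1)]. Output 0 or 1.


Distances from query 35:
Point 30 (class 1): distance = 5
K=1 nearest neighbors: classes = [1]
Votes for class 1: 1 / 1
Majority vote => class 1

1


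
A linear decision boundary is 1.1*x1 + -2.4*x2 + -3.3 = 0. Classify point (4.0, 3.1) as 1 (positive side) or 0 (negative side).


Compute 1.1 * 4.0 + -2.4 * 3.1 + -3.3
= 4.4 + -7.44 + -3.3
= -6.34
Since -6.34 < 0, the point is on the negative side.

0


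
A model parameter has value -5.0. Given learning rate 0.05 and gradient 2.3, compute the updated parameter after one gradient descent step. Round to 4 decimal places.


w_new = w_old - lr * gradient
= -5.0 - 0.05 * 2.3
= -5.0 - (0.115)
= -5.1150

-5.1150


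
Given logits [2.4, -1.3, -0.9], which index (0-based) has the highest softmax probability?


Softmax is a monotonic transformation, so it preserves the argmax.
We need to find the index of the maximum logit.
Index 0: 2.4
Index 1: -1.3
Index 2: -0.9
Maximum logit = 2.4 at index 0

0


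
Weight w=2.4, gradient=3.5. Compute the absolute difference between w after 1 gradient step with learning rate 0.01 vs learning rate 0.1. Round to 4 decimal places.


With lr=0.01: w_new = 2.4 - 0.01 * 3.5 = 2.365
With lr=0.1: w_new = 2.4 - 0.1 * 3.5 = 2.05
Absolute difference = |2.365 - 2.05|
= 0.3150

0.3150


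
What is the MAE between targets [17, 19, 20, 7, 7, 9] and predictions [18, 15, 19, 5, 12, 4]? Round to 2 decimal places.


Absolute errors: [1, 4, 1, 2, 5, 5]
Sum of absolute errors = 18
MAE = 18 / 6 = 3.00

3.00


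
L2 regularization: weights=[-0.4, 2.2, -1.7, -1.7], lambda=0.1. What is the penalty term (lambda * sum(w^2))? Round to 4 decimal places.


Squaring each weight:
(-0.4)^2 = 0.16
2.2^2 = 4.84
(-1.7)^2 = 2.89
(-1.7)^2 = 2.89
Sum of squares = 10.78
Penalty = 0.1 * 10.78 = 1.0780

1.0780


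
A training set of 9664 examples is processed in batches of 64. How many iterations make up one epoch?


Iterations per epoch = dataset_size / batch_size
= 9664 / 64
= 151

151


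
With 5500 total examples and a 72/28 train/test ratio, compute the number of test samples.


Train samples = 5500 * 72% = 3960
Test samples = 5500 - 3960
= 1540

1540


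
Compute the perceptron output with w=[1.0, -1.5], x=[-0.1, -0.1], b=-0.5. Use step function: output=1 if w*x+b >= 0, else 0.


z = w . x + b
= 1.0*-0.1 + -1.5*-0.1 + -0.5
= -0.1 + 0.15 + -0.5
= 0.05 + -0.5
= -0.45
Since z = -0.45 < 0, output = 0

0


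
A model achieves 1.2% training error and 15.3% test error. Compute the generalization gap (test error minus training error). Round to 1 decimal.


Generalization gap = test_error - train_error
= 15.3 - 1.2
= 14.1%
A large gap suggests overfitting.

14.1


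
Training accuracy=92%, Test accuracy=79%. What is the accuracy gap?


Gap = train_accuracy - test_accuracy
= 92 - 79
= 13%
This gap suggests the model is overfitting.

13


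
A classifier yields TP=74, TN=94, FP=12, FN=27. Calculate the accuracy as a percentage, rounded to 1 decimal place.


Accuracy = (TP + TN) / (TP + TN + FP + FN) * 100
= (74 + 94) / (74 + 94 + 12 + 27)
= 168 / 207
= 0.8116
= 81.2%

81.2


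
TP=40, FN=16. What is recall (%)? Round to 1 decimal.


Recall = TP / (TP + FN) * 100
= 40 / (40 + 16)
= 40 / 56
= 0.7143
= 71.4%

71.4


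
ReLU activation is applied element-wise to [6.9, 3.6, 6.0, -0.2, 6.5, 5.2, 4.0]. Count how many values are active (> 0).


ReLU(x) = max(0, x) for each element:
ReLU(6.9) = 6.9
ReLU(3.6) = 3.6
ReLU(6.0) = 6.0
ReLU(-0.2) = 0
ReLU(6.5) = 6.5
ReLU(5.2) = 5.2
ReLU(4.0) = 4.0
Active neurons (>0): 6

6


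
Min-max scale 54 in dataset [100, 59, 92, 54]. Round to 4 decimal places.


Min = 54, Max = 100
Range = 100 - 54 = 46
Scaled = (x - min) / (max - min)
= (54 - 54) / 46
= 0 / 46
= 0.0000

0.0000


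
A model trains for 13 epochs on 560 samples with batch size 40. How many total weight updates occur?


Iterations per epoch = 560 / 40 = 14
Total updates = iterations_per_epoch * epochs
= 14 * 13
= 182

182


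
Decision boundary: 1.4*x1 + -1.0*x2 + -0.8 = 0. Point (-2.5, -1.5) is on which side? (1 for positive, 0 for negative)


Compute 1.4 * -2.5 + -1.0 * -1.5 + -0.8
= -3.5 + 1.5 + -0.8
= -2.8
Since -2.8 < 0, the point is on the negative side.

0


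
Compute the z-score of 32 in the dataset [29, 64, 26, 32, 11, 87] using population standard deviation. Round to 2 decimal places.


Mean = (29 + 64 + 26 + 32 + 11 + 87) / 6 = 41.5
Variance = sum((x_i - mean)^2) / n = 665.5833
Std = sqrt(665.5833) = 25.7989
Z = (x - mean) / std
= (32 - 41.5) / 25.7989
= -9.5 / 25.7989
= -0.37

-0.37


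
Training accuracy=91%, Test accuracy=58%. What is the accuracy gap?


Gap = train_accuracy - test_accuracy
= 91 - 58
= 33%
This large gap strongly indicates overfitting.

33


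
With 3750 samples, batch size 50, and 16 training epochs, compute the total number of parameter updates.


Iterations per epoch = 3750 / 50 = 75
Total updates = iterations_per_epoch * epochs
= 75 * 16
= 1200

1200


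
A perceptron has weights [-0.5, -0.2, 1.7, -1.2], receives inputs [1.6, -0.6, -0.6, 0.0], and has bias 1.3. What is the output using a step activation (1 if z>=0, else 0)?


z = w . x + b
= -0.5*1.6 + -0.2*-0.6 + 1.7*-0.6 + -1.2*0.0 + 1.3
= -0.8 + 0.12 + -1.02 + -0.0 + 1.3
= -1.7 + 1.3
= -0.4
Since z = -0.4 < 0, output = 0

0


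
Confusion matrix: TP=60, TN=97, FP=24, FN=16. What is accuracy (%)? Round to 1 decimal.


Accuracy = (TP + TN) / (TP + TN + FP + FN) * 100
= (60 + 97) / (60 + 97 + 24 + 16)
= 157 / 197
= 0.797
= 79.7%

79.7


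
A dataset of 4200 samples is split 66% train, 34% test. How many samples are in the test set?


Train samples = 4200 * 66% = 2772
Test samples = 4200 - 2772
= 1428

1428


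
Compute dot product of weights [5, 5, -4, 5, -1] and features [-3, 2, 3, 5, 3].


Element-wise products:
5 * -3 = -15
5 * 2 = 10
-4 * 3 = -12
5 * 5 = 25
-1 * 3 = -3
Sum = -15 + 10 + -12 + 25 + -3
= 5

5


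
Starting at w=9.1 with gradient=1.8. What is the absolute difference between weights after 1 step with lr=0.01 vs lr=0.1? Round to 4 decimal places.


With lr=0.01: w_new = 9.1 - 0.01 * 1.8 = 9.082
With lr=0.1: w_new = 9.1 - 0.1 * 1.8 = 8.92
Absolute difference = |9.082 - 8.92|
= 0.1620

0.1620


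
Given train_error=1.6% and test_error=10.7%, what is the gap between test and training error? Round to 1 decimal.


Generalization gap = test_error - train_error
= 10.7 - 1.6
= 9.1%
A moderate gap.

9.1


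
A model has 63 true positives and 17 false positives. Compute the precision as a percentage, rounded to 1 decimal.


Precision = TP / (TP + FP) * 100
= 63 / (63 + 17)
= 63 / 80
= 0.7875
= 78.8%

78.8


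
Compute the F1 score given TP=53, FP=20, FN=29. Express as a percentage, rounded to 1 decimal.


Precision = TP / (TP + FP) = 53 / 73 = 0.726
Recall = TP / (TP + FN) = 53 / 82 = 0.6463
F1 = 2 * P * R / (P + R)
= 2 * 0.726 * 0.6463 / (0.726 + 0.6463)
= 0.9385 / 1.3724
= 0.6839
As percentage: 68.4%

68.4


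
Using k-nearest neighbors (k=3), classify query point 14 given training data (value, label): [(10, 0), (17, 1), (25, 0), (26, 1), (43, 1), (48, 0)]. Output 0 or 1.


Distances from query 14:
Point 17 (class 1): distance = 3
Point 10 (class 0): distance = 4
Point 25 (class 0): distance = 11
K=3 nearest neighbors: classes = [1, 0, 0]
Votes for class 1: 1 / 3
Majority vote => class 0

0


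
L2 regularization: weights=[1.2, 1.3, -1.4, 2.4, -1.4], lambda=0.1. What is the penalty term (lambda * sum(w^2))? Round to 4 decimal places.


Squaring each weight:
1.2^2 = 1.44
1.3^2 = 1.69
(-1.4)^2 = 1.96
2.4^2 = 5.76
(-1.4)^2 = 1.96
Sum of squares = 12.81
Penalty = 0.1 * 12.81 = 1.2810

1.2810


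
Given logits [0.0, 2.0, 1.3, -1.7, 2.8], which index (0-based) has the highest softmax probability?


Softmax is a monotonic transformation, so it preserves the argmax.
We need to find the index of the maximum logit.
Index 0: 0.0
Index 1: 2.0
Index 2: 1.3
Index 3: -1.7
Index 4: 2.8
Maximum logit = 2.8 at index 4

4


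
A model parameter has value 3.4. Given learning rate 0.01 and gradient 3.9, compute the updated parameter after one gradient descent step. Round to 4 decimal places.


w_new = w_old - lr * gradient
= 3.4 - 0.01 * 3.9
= 3.4 - (0.039)
= 3.3610

3.3610


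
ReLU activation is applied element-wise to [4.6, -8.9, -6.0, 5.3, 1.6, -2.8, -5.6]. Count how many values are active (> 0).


ReLU(x) = max(0, x) for each element:
ReLU(4.6) = 4.6
ReLU(-8.9) = 0
ReLU(-6.0) = 0
ReLU(5.3) = 5.3
ReLU(1.6) = 1.6
ReLU(-2.8) = 0
ReLU(-5.6) = 0
Active neurons (>0): 3

3


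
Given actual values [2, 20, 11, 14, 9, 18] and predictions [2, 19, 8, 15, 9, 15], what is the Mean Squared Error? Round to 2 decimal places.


Differences: [0, 1, 3, -1, 0, 3]
Squared errors: [0, 1, 9, 1, 0, 9]
Sum of squared errors = 20
MSE = 20 / 6 = 3.33

3.33


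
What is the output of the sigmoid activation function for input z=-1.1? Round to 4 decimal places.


sigmoid(z) = 1 / (1 + exp(-z))
exp(-(-1.1)) = exp(1.1) = 3.0042
1 + 3.0042 = 4.0042
1 / 4.0042 = 0.2497

0.2497


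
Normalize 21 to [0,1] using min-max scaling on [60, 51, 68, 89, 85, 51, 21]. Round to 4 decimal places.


Min = 21, Max = 89
Range = 89 - 21 = 68
Scaled = (x - min) / (max - min)
= (21 - 21) / 68
= 0 / 68
= 0.0000

0.0000


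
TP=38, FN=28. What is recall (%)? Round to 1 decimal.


Recall = TP / (TP + FN) * 100
= 38 / (38 + 28)
= 38 / 66
= 0.5758
= 57.6%

57.6


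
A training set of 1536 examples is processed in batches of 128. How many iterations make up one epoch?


Iterations per epoch = dataset_size / batch_size
= 1536 / 128
= 12

12


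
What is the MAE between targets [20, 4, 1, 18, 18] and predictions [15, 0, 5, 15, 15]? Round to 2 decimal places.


Absolute errors: [5, 4, 4, 3, 3]
Sum of absolute errors = 19
MAE = 19 / 5 = 3.80

3.80


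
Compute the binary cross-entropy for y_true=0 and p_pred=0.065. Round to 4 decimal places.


For y=0: Loss = -log(1-p)
= -log(1 - 0.065)
= -log(0.935)
= -(-0.0672)
= 0.0672

0.0672


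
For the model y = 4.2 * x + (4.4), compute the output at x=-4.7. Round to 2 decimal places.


y = 4.2 * -4.7 + (4.4)
= -19.74 + (4.4)
= -15.34

-15.34


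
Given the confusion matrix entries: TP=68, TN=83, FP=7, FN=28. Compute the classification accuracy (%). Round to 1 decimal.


Accuracy = (TP + TN) / (TP + TN + FP + FN) * 100
= (68 + 83) / (68 + 83 + 7 + 28)
= 151 / 186
= 0.8118
= 81.2%

81.2


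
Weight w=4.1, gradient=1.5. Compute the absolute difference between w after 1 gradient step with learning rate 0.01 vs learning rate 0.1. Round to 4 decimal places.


With lr=0.01: w_new = 4.1 - 0.01 * 1.5 = 4.085
With lr=0.1: w_new = 4.1 - 0.1 * 1.5 = 3.95
Absolute difference = |4.085 - 3.95|
= 0.1350

0.1350


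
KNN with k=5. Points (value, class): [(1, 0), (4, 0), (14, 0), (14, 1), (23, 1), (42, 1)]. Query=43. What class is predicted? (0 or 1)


Distances from query 43:
Point 42 (class 1): distance = 1
Point 23 (class 1): distance = 20
Point 14 (class 0): distance = 29
Point 14 (class 1): distance = 29
Point 4 (class 0): distance = 39
K=5 nearest neighbors: classes = [1, 1, 0, 1, 0]
Votes for class 1: 3 / 5
Majority vote => class 1

1


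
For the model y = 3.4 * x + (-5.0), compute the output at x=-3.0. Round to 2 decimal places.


y = 3.4 * -3.0 + (-5.0)
= -10.2 + (-5.0)
= -15.20

-15.20


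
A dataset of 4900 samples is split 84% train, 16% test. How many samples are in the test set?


Train samples = 4900 * 84% = 4116
Test samples = 4900 - 4116
= 784

784


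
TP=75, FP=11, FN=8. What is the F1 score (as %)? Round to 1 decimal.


Precision = TP / (TP + FP) = 75 / 86 = 0.8721
Recall = TP / (TP + FN) = 75 / 83 = 0.9036
F1 = 2 * P * R / (P + R)
= 2 * 0.8721 * 0.9036 / (0.8721 + 0.9036)
= 1.5761 / 1.7757
= 0.8876
As percentage: 88.8%

88.8


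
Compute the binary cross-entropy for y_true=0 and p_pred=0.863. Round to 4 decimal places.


For y=0: Loss = -log(1-p)
= -log(1 - 0.863)
= -log(0.137)
= -(-1.9878)
= 1.9878

1.9878


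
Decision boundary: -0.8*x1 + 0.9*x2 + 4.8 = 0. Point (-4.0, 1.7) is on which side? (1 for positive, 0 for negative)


Compute -0.8 * -4.0 + 0.9 * 1.7 + 4.8
= 3.2 + 1.53 + 4.8
= 9.53
Since 9.53 >= 0, the point is on the positive side.

1


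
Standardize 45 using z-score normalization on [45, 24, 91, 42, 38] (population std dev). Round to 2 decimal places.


Mean = (45 + 24 + 91 + 42 + 38) / 5 = 48.0
Variance = sum((x_i - mean)^2) / n = 514.0
Std = sqrt(514.0) = 22.6716
Z = (x - mean) / std
= (45 - 48.0) / 22.6716
= -3.0 / 22.6716
= -0.13

-0.13


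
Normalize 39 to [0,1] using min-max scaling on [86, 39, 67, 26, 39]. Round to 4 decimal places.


Min = 26, Max = 86
Range = 86 - 26 = 60
Scaled = (x - min) / (max - min)
= (39 - 26) / 60
= 13 / 60
= 0.2167

0.2167


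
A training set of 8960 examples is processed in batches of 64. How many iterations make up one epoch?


Iterations per epoch = dataset_size / batch_size
= 8960 / 64
= 140

140


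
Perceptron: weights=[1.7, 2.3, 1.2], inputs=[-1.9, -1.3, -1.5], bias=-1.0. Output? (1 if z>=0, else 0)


z = w . x + b
= 1.7*-1.9 + 2.3*-1.3 + 1.2*-1.5 + -1.0
= -3.23 + -2.99 + -1.8 + -1.0
= -8.02 + -1.0
= -9.02
Since z = -9.02 < 0, output = 0

0


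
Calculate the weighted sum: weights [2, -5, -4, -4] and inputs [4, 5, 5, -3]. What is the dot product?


Element-wise products:
2 * 4 = 8
-5 * 5 = -25
-4 * 5 = -20
-4 * -3 = 12
Sum = 8 + -25 + -20 + 12
= -25

-25


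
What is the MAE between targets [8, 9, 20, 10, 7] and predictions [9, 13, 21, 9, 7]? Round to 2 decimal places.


Absolute errors: [1, 4, 1, 1, 0]
Sum of absolute errors = 7
MAE = 7 / 5 = 1.40

1.40


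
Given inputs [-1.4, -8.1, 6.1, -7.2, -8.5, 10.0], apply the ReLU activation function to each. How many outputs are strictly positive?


ReLU(x) = max(0, x) for each element:
ReLU(-1.4) = 0
ReLU(-8.1) = 0
ReLU(6.1) = 6.1
ReLU(-7.2) = 0
ReLU(-8.5) = 0
ReLU(10.0) = 10.0
Active neurons (>0): 2

2


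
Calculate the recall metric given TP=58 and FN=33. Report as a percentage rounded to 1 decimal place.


Recall = TP / (TP + FN) * 100
= 58 / (58 + 33)
= 58 / 91
= 0.6374
= 63.7%

63.7


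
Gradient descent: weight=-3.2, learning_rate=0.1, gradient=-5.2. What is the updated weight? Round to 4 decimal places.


w_new = w_old - lr * gradient
= -3.2 - 0.1 * -5.2
= -3.2 - (-0.52)
= -2.6800

-2.6800


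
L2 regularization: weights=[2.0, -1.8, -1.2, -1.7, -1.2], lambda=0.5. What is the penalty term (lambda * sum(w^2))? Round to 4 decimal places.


Squaring each weight:
2.0^2 = 4.0
(-1.8)^2 = 3.24
(-1.2)^2 = 1.44
(-1.7)^2 = 2.89
(-1.2)^2 = 1.44
Sum of squares = 13.01
Penalty = 0.5 * 13.01 = 6.5050

6.5050


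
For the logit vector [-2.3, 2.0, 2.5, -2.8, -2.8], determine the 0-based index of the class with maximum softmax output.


Softmax is a monotonic transformation, so it preserves the argmax.
We need to find the index of the maximum logit.
Index 0: -2.3
Index 1: 2.0
Index 2: 2.5
Index 3: -2.8
Index 4: -2.8
Maximum logit = 2.5 at index 2

2


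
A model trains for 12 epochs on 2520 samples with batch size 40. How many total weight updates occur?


Iterations per epoch = 2520 / 40 = 63
Total updates = iterations_per_epoch * epochs
= 63 * 12
= 756

756


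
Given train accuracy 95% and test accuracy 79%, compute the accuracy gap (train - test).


Gap = train_accuracy - test_accuracy
= 95 - 79
= 16%
This gap suggests the model is overfitting.

16


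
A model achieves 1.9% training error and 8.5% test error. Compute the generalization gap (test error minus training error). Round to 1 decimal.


Generalization gap = test_error - train_error
= 8.5 - 1.9
= 6.6%
A moderate gap.

6.6


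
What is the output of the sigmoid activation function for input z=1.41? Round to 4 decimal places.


sigmoid(z) = 1 / (1 + exp(-z))
exp(-(1.41)) = exp(-1.41) = 0.2441
1 + 0.2441 = 1.2441
1 / 1.2441 = 0.8038

0.8038


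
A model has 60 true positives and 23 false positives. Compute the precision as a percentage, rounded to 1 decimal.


Precision = TP / (TP + FP) * 100
= 60 / (60 + 23)
= 60 / 83
= 0.7229
= 72.3%

72.3


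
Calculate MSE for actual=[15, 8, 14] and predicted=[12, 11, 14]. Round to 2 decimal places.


Differences: [3, -3, 0]
Squared errors: [9, 9, 0]
Sum of squared errors = 18
MSE = 18 / 3 = 6.00

6.00


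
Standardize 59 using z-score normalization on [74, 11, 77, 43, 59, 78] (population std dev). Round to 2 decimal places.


Mean = (74 + 11 + 77 + 43 + 59 + 78) / 6 = 57.0
Variance = sum((x_i - mean)^2) / n = 574.3333
Std = sqrt(574.3333) = 23.9653
Z = (x - mean) / std
= (59 - 57.0) / 23.9653
= 2.0 / 23.9653
= 0.08

0.08


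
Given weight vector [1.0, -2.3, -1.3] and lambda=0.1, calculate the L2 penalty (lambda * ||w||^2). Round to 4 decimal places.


Squaring each weight:
1.0^2 = 1.0
(-2.3)^2 = 5.29
(-1.3)^2 = 1.69
Sum of squares = 7.98
Penalty = 0.1 * 7.98 = 0.7980

0.7980


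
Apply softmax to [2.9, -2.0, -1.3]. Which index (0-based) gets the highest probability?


Softmax is a monotonic transformation, so it preserves the argmax.
We need to find the index of the maximum logit.
Index 0: 2.9
Index 1: -2.0
Index 2: -1.3
Maximum logit = 2.9 at index 0

0


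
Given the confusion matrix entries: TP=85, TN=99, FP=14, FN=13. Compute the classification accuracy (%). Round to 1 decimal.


Accuracy = (TP + TN) / (TP + TN + FP + FN) * 100
= (85 + 99) / (85 + 99 + 14 + 13)
= 184 / 211
= 0.872
= 87.2%

87.2


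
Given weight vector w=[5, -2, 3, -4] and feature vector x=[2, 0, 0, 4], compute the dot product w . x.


Element-wise products:
5 * 2 = 10
-2 * 0 = 0
3 * 0 = 0
-4 * 4 = -16
Sum = 10 + 0 + 0 + -16
= -6

-6


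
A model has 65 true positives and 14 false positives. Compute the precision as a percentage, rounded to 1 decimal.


Precision = TP / (TP + FP) * 100
= 65 / (65 + 14)
= 65 / 79
= 0.8228
= 82.3%

82.3


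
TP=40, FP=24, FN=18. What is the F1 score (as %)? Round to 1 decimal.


Precision = TP / (TP + FP) = 40 / 64 = 0.625
Recall = TP / (TP + FN) = 40 / 58 = 0.6897
F1 = 2 * P * R / (P + R)
= 2 * 0.625 * 0.6897 / (0.625 + 0.6897)
= 0.8621 / 1.3147
= 0.6557
As percentage: 65.6%

65.6


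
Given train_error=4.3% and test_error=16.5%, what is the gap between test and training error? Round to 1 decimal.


Generalization gap = test_error - train_error
= 16.5 - 4.3
= 12.2%
A large gap suggests overfitting.

12.2


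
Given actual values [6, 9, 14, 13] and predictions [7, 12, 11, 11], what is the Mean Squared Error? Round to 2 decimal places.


Differences: [-1, -3, 3, 2]
Squared errors: [1, 9, 9, 4]
Sum of squared errors = 23
MSE = 23 / 4 = 5.75

5.75


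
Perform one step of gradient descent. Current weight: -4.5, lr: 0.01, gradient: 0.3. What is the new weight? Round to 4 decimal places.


w_new = w_old - lr * gradient
= -4.5 - 0.01 * 0.3
= -4.5 - (0.003)
= -4.5030

-4.5030


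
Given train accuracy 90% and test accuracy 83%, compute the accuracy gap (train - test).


Gap = train_accuracy - test_accuracy
= 90 - 83
= 7%
This moderate gap may indicate mild overfitting.

7


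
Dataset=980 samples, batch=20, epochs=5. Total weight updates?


Iterations per epoch = 980 / 20 = 49
Total updates = iterations_per_epoch * epochs
= 49 * 5
= 245

245


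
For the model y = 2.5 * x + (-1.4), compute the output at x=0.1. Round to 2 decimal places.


y = 2.5 * 0.1 + (-1.4)
= 0.25 + (-1.4)
= -1.15

-1.15


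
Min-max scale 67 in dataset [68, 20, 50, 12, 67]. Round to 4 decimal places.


Min = 12, Max = 68
Range = 68 - 12 = 56
Scaled = (x - min) / (max - min)
= (67 - 12) / 56
= 55 / 56
= 0.9821

0.9821


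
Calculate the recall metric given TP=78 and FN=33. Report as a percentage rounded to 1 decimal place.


Recall = TP / (TP + FN) * 100
= 78 / (78 + 33)
= 78 / 111
= 0.7027
= 70.3%

70.3


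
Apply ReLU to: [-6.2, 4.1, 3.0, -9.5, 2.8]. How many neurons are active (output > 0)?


ReLU(x) = max(0, x) for each element:
ReLU(-6.2) = 0
ReLU(4.1) = 4.1
ReLU(3.0) = 3.0
ReLU(-9.5) = 0
ReLU(2.8) = 2.8
Active neurons (>0): 3

3


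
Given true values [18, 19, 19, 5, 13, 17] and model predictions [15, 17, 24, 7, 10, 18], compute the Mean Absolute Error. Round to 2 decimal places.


Absolute errors: [3, 2, 5, 2, 3, 1]
Sum of absolute errors = 16
MAE = 16 / 6 = 2.67

2.67


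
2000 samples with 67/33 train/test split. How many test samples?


Train samples = 2000 * 67% = 1340
Test samples = 2000 - 1340
= 660

660


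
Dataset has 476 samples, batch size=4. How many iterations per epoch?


Iterations per epoch = dataset_size / batch_size
= 476 / 4
= 119

119


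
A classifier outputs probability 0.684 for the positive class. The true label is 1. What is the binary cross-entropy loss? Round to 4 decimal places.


For y=1: Loss = -log(p)
= -log(0.684)
= -(-0.3798)
= 0.3798

0.3798


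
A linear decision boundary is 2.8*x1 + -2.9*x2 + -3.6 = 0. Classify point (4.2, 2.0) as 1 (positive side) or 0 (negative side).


Compute 2.8 * 4.2 + -2.9 * 2.0 + -3.6
= 11.76 + -5.8 + -3.6
= 2.36
Since 2.36 >= 0, the point is on the positive side.

1


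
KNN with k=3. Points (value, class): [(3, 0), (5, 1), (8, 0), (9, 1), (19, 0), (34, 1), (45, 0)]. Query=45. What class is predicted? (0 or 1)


Distances from query 45:
Point 45 (class 0): distance = 0
Point 34 (class 1): distance = 11
Point 19 (class 0): distance = 26
K=3 nearest neighbors: classes = [0, 1, 0]
Votes for class 1: 1 / 3
Majority vote => class 0

0
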